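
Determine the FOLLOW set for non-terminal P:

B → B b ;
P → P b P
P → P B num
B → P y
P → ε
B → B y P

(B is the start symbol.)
To compute FOLLOW(P), find every occurrence of P on a right-hand side N → α P β: add FIRST(β) \ {ε}, and if β is empty or nullable also add FOLLOW(N). Iterate to a fixed point.

In P → P b P: P is followed by b P, add FIRST(b P) \ {ε} = { 'b' }
In P → P b P: P is at the end; this adds FOLLOW(P) to itself — nothing new
In P → P B num: P is followed by B num, add FIRST(B num) \ {ε} = { 'b', 'y' }
In B → P y: P is followed by y, add FIRST(y) \ {ε} = { 'y' }
In B → B y P: P is at the end, add FOLLOW(B)

The FOLLOW sets referred to above (computed the same way, to a fixed point):
  FOLLOW(B) = { $, 'b', 'num', 'y' }

Taking the union: FOLLOW(P) = { $, 'b', 'num', 'y' }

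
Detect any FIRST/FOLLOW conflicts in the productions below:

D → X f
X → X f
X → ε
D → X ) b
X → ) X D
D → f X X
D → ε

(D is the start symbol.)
Nullable non-terminals: D, X.
FIRST sets used below: FIRST(X) = { ')', 'f', ε }

D: nullable alternative(s) D → ε; FOLLOW(D) = { $, ')', 'f' }
  D → X f: FIRST \ {ε} = { ')', 'f' } — overlaps FOLLOW(D) on { ')', 'f' }: CONFLICT
  D → X ) b: FIRST \ {ε} = { ')', 'f' } — overlaps FOLLOW(D) on { ')', 'f' }: CONFLICT
  D → f X X: FIRST \ {ε} = { 'f' } — overlaps FOLLOW(D) on { 'f' }: CONFLICT
  D → ε: FIRST \ {ε} = { } — this is the only nullable alternative, skip

X: nullable alternative(s) X → ε; FOLLOW(X) = { $, ')', 'f' }
  X → X f: FIRST \ {ε} = { ')', 'f' } — overlaps FOLLOW(X) on { ')', 'f' }: CONFLICT
  X → ε: FIRST \ {ε} = { } — this is the only nullable alternative, skip
  X → ) X D: FIRST \ {ε} = { ')' } — overlaps FOLLOW(X) on { ')' }: CONFLICT

So the grammar has 5 FIRST/FOLLOW conflicts (marked CONFLICT above).

Answer: Yes. D → X f with FOLLOW(D) on { ')', 'f' }; D → X ')' b with FOLLOW(D) on { ')', 'f' }; D → f X X with FOLLOW(D) on { 'f' }; X → X f with FOLLOW(X) on { ')', 'f' }; X → ')' X D with FOLLOW(X) on { ')' }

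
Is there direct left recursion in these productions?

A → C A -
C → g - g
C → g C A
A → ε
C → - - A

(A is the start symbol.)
No direct left recursion

A → C A -: starts with C
C → g - g: starts with g
C → g C A: starts with g
A → ε: starts with ε
C → - - A: starts with '-'

No direct left recursion found.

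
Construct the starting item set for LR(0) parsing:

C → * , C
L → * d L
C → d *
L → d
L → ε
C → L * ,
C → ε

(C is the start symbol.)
First, augment the grammar with C' → C
I₀ = CLOSURE({ [C' → . C] }):
  [C' → . C] has the dot before C: add [C → . * , C], [C → . d *], [C → . L * ,], [C → .]
  [C → . L * ,] has the dot before L: add [L → . * d L], [L → . d], [L → .]
No further items can be added.

I₀ = { [C → . * , C], [C → . L * ,], [C → . d *], [C → .], [C' → . C], [L → . * d L], [L → . d], [L → .] }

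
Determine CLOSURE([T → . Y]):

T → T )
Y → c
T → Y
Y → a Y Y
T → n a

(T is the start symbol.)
{ [T → . Y], [Y → . a Y Y], [Y → . c] }

To compute CLOSURE, for each item [A → α.Bβ] where B is a non-terminal, add [B → .γ] for all productions B → γ; repeat for the newly added items until nothing changes.

Start with: [T → . Y]
  [T → . Y] has the dot before Y: add [Y → . c], [Y → . a Y Y]
No further items can be added.

CLOSURE = { [T → . Y], [Y → . a Y Y], [Y → . c] }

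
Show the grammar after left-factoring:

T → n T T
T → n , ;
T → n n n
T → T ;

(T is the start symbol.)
Left-factoring transforms A → αβ₁ | αβ₂ into A → αA' and A' → β₁ | β₂
(α is the longest common prefix among the alternatives). Repeat until
no nonterminal has two alternatives with a common prefix.

Round 1: T has alternatives sharing prefix 'n'. Introduce T': T → n T'
  Add: T' → T T
  Add: T' → , ;
  Add: T' → n n

No remaining common prefixes — done.

Resulting grammar:
T → n T'
T' → T T
T' → , ;
T' → n n
T → T ;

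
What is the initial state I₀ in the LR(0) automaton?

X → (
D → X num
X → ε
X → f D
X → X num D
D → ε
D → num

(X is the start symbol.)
First, augment the grammar with X' → X
I₀ = CLOSURE({ [X' → . X] }):
  [X' → . X] has the dot before X: add [X → . (], [X → .], [X → . f D], [X → . X num D]
No further items can be added.

I₀ = { [X → . (], [X → . X num D], [X → . f D], [X → .], [X' → . X] }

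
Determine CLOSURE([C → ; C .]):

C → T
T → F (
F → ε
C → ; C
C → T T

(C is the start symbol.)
To compute CLOSURE, for each item [A → α.Bβ] where B is a non-terminal, add [B → .γ] for all productions B → γ; repeat for the newly added items until nothing changes.

Start with: [C → ; C .]
The dot is at the end, so nothing is added.

CLOSURE = { [C → ; C .] }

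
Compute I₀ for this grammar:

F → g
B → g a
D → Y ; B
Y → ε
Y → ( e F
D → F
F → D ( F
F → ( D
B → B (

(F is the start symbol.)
First, augment the grammar with F' → F
I₀ = CLOSURE({ [F' → . F] }):
  [F' → . F] has the dot before F: add [F → . g], [F → . D ( F], [F → . ( D]
  [F → . D ( F] has the dot before D: add [D → . Y ; B], [D → . F]
  [D → . Y ; B] has the dot before Y: add [Y → .], [Y → . ( e F]
No further items can be added.

I₀ = { [D → . F], [D → . Y ; B], [F → . ( D], [F → . D ( F], [F → . g], [F' → . F], [Y → . ( e F], [Y → .] }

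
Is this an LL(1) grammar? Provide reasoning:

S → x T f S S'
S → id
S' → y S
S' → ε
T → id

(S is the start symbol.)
No. Predict set conflict for S': { 'y' }

A grammar is LL(1) if for each non-terminal N with multiple productions, the predict sets of those productions are pairwise disjoint, where PREDICT(N → α) = (FIRST(α) \ {ε}) ∪ (FOLLOW(N) if α ⇒* ε).

Relevant sets:
  FOLLOW(S') = { $, 'y' }

For S:
  PREDICT(S → x T f S S') = { 'x' }
  PREDICT(S → id) = { 'id' }
For S':
  PREDICT(S' → y S) = { 'y' }
  PREDICT(S' → ε) = { $, 'y' }
T has a single production, so nothing to check there.

Conflict found: Predict set conflict for S': { 'y' }
The grammar is NOT LL(1).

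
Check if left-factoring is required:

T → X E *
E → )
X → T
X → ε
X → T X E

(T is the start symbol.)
Yes, X has productions with common prefix 'T'

Left-factoring is needed when two productions for the same non-terminal
share a common prefix on the right-hand side.

Productions for X:
  X → T
  X → ε
  X → T X E

Found common prefix 'T' in productions for X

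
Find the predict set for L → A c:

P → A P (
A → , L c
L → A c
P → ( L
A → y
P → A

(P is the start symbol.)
PREDICT(L → A c) = (FIRST(RHS) \ {ε}) ∪ (FOLLOW(L) if ε ∈ FIRST(RHS), i.e. RHS ⇒* ε)
FIRST(A) = { ',', 'y' }
FIRST(A c) = { ',', 'y' }
ε ∉ FIRST(A c), so FOLLOW(L) is not added.
PREDICT(L → A c) = { ',', 'y' }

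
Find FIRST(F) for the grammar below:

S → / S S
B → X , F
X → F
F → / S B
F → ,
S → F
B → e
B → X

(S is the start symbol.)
{ ',', '/' }

To compute FIRST(F), examine every production with F on the left-hand side, reading each right-hand side left to right until a non-nullable symbol is reached.

From F → / S B:
  - '/' is a terminal: add '/' and stop
From F → ,:
  - ',' is a terminal: add ',' and stop

Collecting: FIRST(F) = { ',', '/' }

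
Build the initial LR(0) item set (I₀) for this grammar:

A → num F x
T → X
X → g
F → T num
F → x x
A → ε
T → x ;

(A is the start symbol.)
First, augment the grammar with A' → A
I₀ = CLOSURE({ [A' → . A] }):
  [A' → . A] has the dot before A: add [A → . num F x], [A → .]
No further items can be added.

I₀ = { [A → . num F x], [A → .], [A' → . A] }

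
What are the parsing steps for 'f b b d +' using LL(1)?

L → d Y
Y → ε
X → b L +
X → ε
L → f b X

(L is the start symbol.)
Stack is shown with the top on the left.

Stack    Input        Action
----------------------------
L $      f b b d + $  output L → f b X
f b X $  f b b d + $  match 'f'
b X $    b b d + $    match 'b'
X $      b d + $      output X → b L +
b L + $  b d + $      match 'b'
L + $    d + $        output L → d Y
d Y + $  d + $        match 'd'
Y + $    + $          output Y → ε
+ $      + $          match '+'
$        $            accept

The string is accepted.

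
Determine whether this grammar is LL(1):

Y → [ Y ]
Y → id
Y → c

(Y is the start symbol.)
A grammar is LL(1) if for each non-terminal N with multiple productions, the predict sets of those productions are pairwise disjoint, where PREDICT(N → α) = (FIRST(α) \ {ε}) ∪ (FOLLOW(N) if α ⇒* ε).

For Y:
  PREDICT(Y → '[' Y ']') = { '[' }
  PREDICT(Y → id) = { 'id' }
  PREDICT(Y → c) = { 'c' }

All predict sets are disjoint. The grammar IS LL(1).

Answer: Yes, the grammar is LL(1).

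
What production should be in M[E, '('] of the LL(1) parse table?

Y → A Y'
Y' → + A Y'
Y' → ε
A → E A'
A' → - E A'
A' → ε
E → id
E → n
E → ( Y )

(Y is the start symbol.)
E → ( Y )

To find M[E, '('], we find productions for E where '(' is in the predict set (PREDICT(N → α) = (FIRST(α) \ {ε}) ∪ (FOLLOW(N) if α ⇒* ε)).

E → id: PREDICT = { 'id' }
E → n: PREDICT = { 'n' }
E → ( Y ): PREDICT = { '(' }
  '(' is in predict set, so this production goes in M[E, '(']

M[E, '('] = E → ( Y )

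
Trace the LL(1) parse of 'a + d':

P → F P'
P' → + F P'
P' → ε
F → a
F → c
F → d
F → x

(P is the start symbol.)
Stack is shown with the top on the left.

Stack     Input    Action
-------------------------
P $       a + d $  output P → F P'
F P' $    a + d $  output F → a
a P' $    a + d $  match 'a'
P' $      + d $    output P' → + F P'
+ F P' $  + d $    match '+'
F P' $    d $      output F → d
d P' $    d $      match 'd'
P' $      $        output P' → ε
$         $        accept

The string is accepted.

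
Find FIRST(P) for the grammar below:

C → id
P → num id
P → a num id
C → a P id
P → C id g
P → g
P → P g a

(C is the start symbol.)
{ 'a', 'g', 'id', 'num' }

FIRST sets of the other non-terminals involved (by the same procedure, iterated to a fixed point):
  FIRST(C) = { 'a', 'id' }

From P → num id:
  - num is a terminal: add 'num' and stop
From P → a num id:
  - a is a terminal: add 'a' and stop
From P → C id g:
  - C is a non-terminal: add FIRST(C) \ {ε} = { 'a', 'id' }
    C is not nullable, so stop
From P → g:
  - g is a terminal: add 'g' and stop
From P → P g a:
  - P is the symbol being defined: contributes nothing new
    P is not nullable, so stop

Collecting: FIRST(P) = { 'a', 'g', 'id', 'num' }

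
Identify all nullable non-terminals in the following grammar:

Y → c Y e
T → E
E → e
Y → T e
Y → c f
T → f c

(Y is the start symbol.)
None

A non-terminal is nullable if it can derive ε (the empty string): either it has an ε-production, or it has a production whose right-hand side consists entirely of nullable non-terminals.

There are no ε-productions, so no non-terminal can derive ε.
No non-terminals are nullable.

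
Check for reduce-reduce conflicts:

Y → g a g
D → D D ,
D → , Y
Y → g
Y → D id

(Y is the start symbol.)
A reduce-reduce conflict occurs when an LR(0) state has two complete items [A → α .] and [B → β .] — both call for a reduction, and with no lookahead the parser cannot choose between them.

Augment with Y' → Y and build the canonical LR(0) collection (I0 = CLOSURE({[Y' → . Y]}), then GOTO on every symbol after a dot until no new states appear). It has 11 states:
  I0: { [D → . , Y], [D → . D D ,], [Y → . D id], [Y → . g a g], [Y → . g], [Y' → . Y] }  — shift
  I1: { [D → , . Y], [D → . , Y], [D → . D D ,], [Y → . D id], [Y → . g a g], [Y → . g] }  — shift
  I2: { [D → . , Y], [D → . D D ,], [D → D . D ,], [Y → D . id] }  — shift
  I3: { [Y' → Y .] }  — accept
  I4: { [Y → g . a g], [Y → g .] }  — shift, reduce
  I5: { [Y → g a . g] }  — shift
  I6: { [Y → g a g .] }  — reduce
  I7: { [D → . , Y], [D → . D D ,], [D → D . D ,], [D → D D . ,] }  — shift
  I8: { [Y → D id .] }  — reduce
  I9: { [D → , . Y], [D → . , Y], [D → . D D ,], [D → D D , .], [Y → . D id], [Y → . g a g], [Y → . g] }  — shift, reduce
  I10: { [D → , Y .] }  — reduce

No state contains more than one complete item.

Answer: No reduce-reduce conflicts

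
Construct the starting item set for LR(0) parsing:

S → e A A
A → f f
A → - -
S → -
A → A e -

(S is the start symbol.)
{ [S → . -], [S → . e A A], [S' → . S] }

First, augment the grammar with S' → S
I₀ = CLOSURE({ [S' → . S] }):
  [S' → . S] has the dot before S: add [S → . e A A], [S → . -]
No further items can be added.

I₀ = { [S → . -], [S → . e A A], [S' → . S] }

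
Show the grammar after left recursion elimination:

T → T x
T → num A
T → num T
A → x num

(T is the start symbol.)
T is directly left-recursive. The standard transformation for
  A → A α₁ | ... | A α_m | β₁ | ... | β_n
is
  A  → β₁ A' | ... | β_n A'
  A' → α₁ A' | ... | α_m A' | ε

T → num A becomes T → num A T'
T → num T becomes T → num T T'
T → T x becomes T' → x T'
Add T' → ε

Productions for other non-terminals are unchanged:
  A → x num

Resulting grammar:
T → num A T'
T → num T T'
T' → x T'
T' → ε
A → x num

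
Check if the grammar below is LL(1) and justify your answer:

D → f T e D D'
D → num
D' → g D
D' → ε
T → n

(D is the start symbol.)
A grammar is LL(1) if for each non-terminal N with multiple productions, the predict sets of those productions are pairwise disjoint, where PREDICT(N → α) = (FIRST(α) \ {ε}) ∪ (FOLLOW(N) if α ⇒* ε).

Relevant sets:
  FOLLOW(D') = { $, 'g' }

For D:
  PREDICT(D → f T e D D') = { 'f' }
  PREDICT(D → num) = { 'num' }
For D':
  PREDICT(D' → g D) = { 'g' }
  PREDICT(D' → ε) = { $, 'g' }
T has a single production, so nothing to check there.

Conflict found: Predict set conflict for D': { 'g' }
The grammar is NOT LL(1).

Answer: No. Predict set conflict for D': { 'g' }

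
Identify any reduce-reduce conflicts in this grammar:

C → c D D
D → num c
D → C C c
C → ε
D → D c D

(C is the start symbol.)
A reduce-reduce conflict occurs when an LR(0) state has two complete items [A → α .] and [B → β .] — both call for a reduction, and with no lookahead the parser cannot choose between them.

Augment with C' → C and build the canonical LR(0) collection (I0 = CLOSURE({[C' → . C]}), then GOTO on every symbol after a dot until no new states appear). It has 14 states:
  I0: { [C → . c D D], [C → .], [C' → . C] }  — shift, reduce
  I1: { [C' → C .] }  — accept
  I2: { [C → . c D D], [C → .], [C → c . D D], [D → . C C c], [D → . D c D], [D → . num c] }  — shift, reduce
  I3: { [C → . c D D], [C → .], [D → C . C c] }  — shift, reduce
  I4: { [C → . c D D], [C → .], [C → c D . D], [D → . C C c], [D → . D c D], [D → . num c], [D → D . c D] }  — shift, reduce
  I5: { [D → num . c] }  — shift
  I6: { [D → num c .] }  — reduce
  I7: { [C → c D D .], [D → D . c D] }  — shift, reduce
  I8: { [C → . c D D], [C → .], [C → c . D D], [D → . C C c], [D → . D c D], [D → . num c], [D → D c . D] }  — shift, reduce
  I9: { [C → . c D D], [C → .], [C → c D . D], [D → . C C c], [D → . D c D], [D → . num c], [D → D . c D], [D → D c D .] }  — shift, 2 reduces
  I10: { [C → . c D D], [C → .], [D → . C C c], [D → . D c D], [D → . num c], [D → D c . D] }  — shift, reduce
  I11: { [D → D . c D], [D → D c D .] }  — shift, reduce
  I12: { [D → C C . c] }  — shift
  I13: { [D → C C c .] }  — reduce

I9 contains complete items [C → .], [D → D c D .] — reduce-reduce conflict.

Answer: Yes — I9: [C → .] vs [D → D c D .]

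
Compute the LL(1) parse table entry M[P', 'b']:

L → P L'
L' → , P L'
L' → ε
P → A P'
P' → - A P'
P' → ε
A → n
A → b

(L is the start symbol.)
Empty (error entry)

To find M[P', 'b'], we find productions for P' where 'b' is in the predict set (PREDICT(N → α) = (FIRST(α) \ {ε}) ∪ (FOLLOW(N) if α ⇒* ε)).

Relevant sets:
  FOLLOW(P') = { $, ',' }

P' → - A P': PREDICT = { '-' }
P' → ε: PREDICT = { $, ',' }

M[P', 'b'] is empty (no production applies)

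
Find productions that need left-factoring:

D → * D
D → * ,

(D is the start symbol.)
Left-factoring is needed when two productions for the same non-terminal
share a common prefix on the right-hand side.

Productions for D:
  D → * D
  D → * ,

Found common prefix '*' in productions for D

Answer: Yes, D has productions with common prefix '*'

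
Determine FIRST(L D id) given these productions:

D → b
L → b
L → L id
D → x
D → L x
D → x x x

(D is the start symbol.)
{ 'b' }

FIRST sets of the non-terminals involved (from the grammar, by fixed-point iteration):
  FIRST(L) = { 'b' }

To compute FIRST(L D id), process the symbols left to right:
Symbol L is a non-terminal. Add FIRST(L) \ {ε} = { 'b' }
L is not nullable (ε ∉ FIRST(L)), so stop here.
FIRST(L D id) = { 'b' }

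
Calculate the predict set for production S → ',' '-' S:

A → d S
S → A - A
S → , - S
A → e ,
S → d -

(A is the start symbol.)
{ ',' }

PREDICT(S → ',' '-' S) = (FIRST(RHS) \ {ε}) ∪ (FOLLOW(S) if ε ∈ FIRST(RHS), i.e. RHS ⇒* ε)
FIRST(',' '-' S) = { ',' }
ε ∉ FIRST(',' '-' S), so FOLLOW(S) is not added.
PREDICT(S → ',' '-' S) = { ',' }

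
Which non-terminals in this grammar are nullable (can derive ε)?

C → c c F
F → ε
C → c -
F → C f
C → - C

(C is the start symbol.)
A non-terminal is nullable if it can derive ε (the empty string): either it has an ε-production, or it has a production whose right-hand side consists entirely of nullable non-terminals.

ε-productions: F → ε
So F is immediately nullable.
No further non-terminal can be added: every production for the remaining non-terminals contains a terminal or a non-nullable non-terminal.
Nullable = { 'F' }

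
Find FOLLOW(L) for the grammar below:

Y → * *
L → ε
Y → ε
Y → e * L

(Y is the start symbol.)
In Y → e * L: L is at the end, add FOLLOW(Y)

The FOLLOW sets referred to above (computed the same way, to a fixed point):
  FOLLOW(Y) = { $ }

Taking the union: FOLLOW(L) = { $ }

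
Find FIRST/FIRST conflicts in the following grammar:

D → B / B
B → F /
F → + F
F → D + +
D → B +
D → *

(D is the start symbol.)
FIRST sets of the non-terminals at (or reachable through a nullable prefix from) the front of some alternative:
  FIRST(B) = { '*', '+' }
  FIRST(D) = { '*', '+' }

Productions for D:
  D → B / B: FIRST = { '*', '+' }
  D → B +: FIRST = { '*', '+' }
  D → *: FIRST = { '*' }
Productions for F:
  F → + F: FIRST = { '+' }
  F → D + +: FIRST = { '*', '+' }
B has only one production, so no FIRST/FIRST conflict is possible there.

Conflict for D: D → B / B and D → B +
  Overlap: { '*', '+' }
Conflict for D: D → B / B and D → *
  Overlap: { '*' }
Conflict for D: D → B + and D → *
  Overlap: { '*' }
Conflict for F: F → + F and F → D + +
  Overlap: { '+' }

Answer: Yes. D → B '/' B / D → B '+' on { '*', '+' }; D → B '/' B / D → '*' on { '*' }; D → B '+' / D → '*' on { '*' }; F → '+' F / F → D '+' '+' on { '+' }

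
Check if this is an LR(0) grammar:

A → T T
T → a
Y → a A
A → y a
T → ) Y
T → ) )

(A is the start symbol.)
A grammar is LR(0) if no state in the canonical LR(0) collection has:
  - both a shift item (dot before a terminal) and a complete item (shift-reduce conflict), or
  - two or more complete items (reduce-reduce conflict; the accept item [A' → A .] counts as a complete item here).

Augment with A' → A and build the canonical LR(0) collection (I0 = CLOSURE({[A' → . A]}), then GOTO on every symbol after a dot until no new states appear). It has 12 states:
  I0: { [A → . T T], [A → . y a], [A' → . A], [T → . ) )], [T → . ) Y], [T → . a] }  — shift
  I1: { [T → ) . )], [T → ) . Y], [Y → . a A] }  — shift
  I2: { [A' → A .] }  — accept
  I3: { [A → T . T], [T → . ) )], [T → . ) Y], [T → . a] }  — shift
  I4: { [T → a .] }  — reduce
  I5: { [A → y . a] }  — shift
  I6: { [A → y a .] }  — reduce
  I7: { [A → T T .] }  — reduce
  I8: { [T → ) ) .] }  — reduce
  I9: { [T → ) Y .] }  — reduce
  I10: { [A → . T T], [A → . y a], [T → . ) )], [T → . ) Y], [T → . a], [Y → a . A] }  — shift
  I11: { [Y → a A .] }  — reduce

Every state is either a pure shift/goto state or contains exactly one complete item and nothing to shift — no conflicts. The grammar is LR(0).

Answer: Yes, the grammar is LR(0)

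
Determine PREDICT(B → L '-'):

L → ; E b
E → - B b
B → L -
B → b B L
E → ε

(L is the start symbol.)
{ ';' }

PREDICT(B → L '-') = (FIRST(RHS) \ {ε}) ∪ (FOLLOW(B) if ε ∈ FIRST(RHS), i.e. RHS ⇒* ε)
FIRST(L) = { ';' }
FIRST(L '-') = { ';' }
ε ∉ FIRST(L '-'), so FOLLOW(B) is not added.
PREDICT(B → L '-') = { ';' }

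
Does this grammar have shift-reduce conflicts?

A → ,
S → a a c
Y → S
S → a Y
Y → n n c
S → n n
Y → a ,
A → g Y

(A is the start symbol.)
Yes — I8: [S → n n .] vs [Y → n n . c]

Augment with A' → A and build the canonical LR(0) collection (I0 = CLOSURE({[A' → . A]}), then GOTO on every symbol after a dot until no new states appear). It has 14 states:
  I0: { [A → . ,], [A → . g Y], [A' → . A] }  — shift
  I1: { [A → , .] }  — reduce
  I2: { [A' → A .] }  — accept
  I3: { [A → g . Y], [S → . a Y], [S → . a a c], [S → . n n], [Y → . S], [Y → . a ,], [Y → . n n c] }  — shift
  I4: { [Y → S .] }  — reduce
  I5: { [A → g Y .] }  — reduce
  I6: { [S → . a Y], [S → . a a c], [S → . n n], [S → a . Y], [S → a . a c], [Y → . S], [Y → . a ,], [Y → . n n c], [Y → a . ,] }  — shift
  I7: { [S → n . n], [Y → n . n c] }  — shift
  I8: { [S → n n .], [Y → n n . c] }  — shift, reduce
  I9: { [Y → n n c .] }  — reduce
  I10: { [Y → a , .] }  — reduce
  I11: { [S → a Y .] }  — reduce
  I12: { [S → . a Y], [S → . a a c], [S → . n n], [S → a . Y], [S → a . a c], [S → a a . c], [Y → . S], [Y → . a ,], [Y → . n n c], [Y → a . ,] }  — shift
  I13: { [S → a a c .] }  — reduce

I8 contains reduce item [S → n n .] and shift item [Y → n n . c] — shift-reduce conflict.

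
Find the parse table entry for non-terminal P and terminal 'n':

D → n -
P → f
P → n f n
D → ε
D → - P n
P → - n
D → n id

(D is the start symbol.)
P → n f n

To find M[P, 'n'], we find productions for P where 'n' is in the predict set (PREDICT(N → α) = (FIRST(α) \ {ε}) ∪ (FOLLOW(N) if α ⇒* ε)).

P → f: PREDICT = { 'f' }
P → n f n: PREDICT = { 'n' }
  'n' is in predict set, so this production goes in M[P, 'n']
P → - n: PREDICT = { '-' }

M[P, 'n'] = P → n f n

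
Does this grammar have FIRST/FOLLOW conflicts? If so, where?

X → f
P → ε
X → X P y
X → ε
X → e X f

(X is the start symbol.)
Nullable non-terminals: P, X.
FIRST sets used below: FIRST(X) = { 'e', 'f', 'y', ε }, FIRST(P) = { ε }
P has a nullable alternative but only one production, so nothing to check.

X: nullable alternative(s) X → ε; FOLLOW(X) = { $, 'f', 'y' }
  X → f: FIRST \ {ε} = { 'f' } — overlaps FOLLOW(X) on { 'f' }: CONFLICT
  X → X P y: FIRST \ {ε} = { 'e', 'f', 'y' } — overlaps FOLLOW(X) on { 'f', 'y' }: CONFLICT
  X → ε: FIRST \ {ε} = { } — this is the only nullable alternative, skip
  X → e X f: FIRST \ {ε} = { 'e' } — disjoint from FOLLOW(X)

So the grammar has 2 FIRST/FOLLOW conflicts (marked CONFLICT above).

Answer: Yes. X → f with FOLLOW(X) on { 'f' }; X → X P y with FOLLOW(X) on { 'f', 'y' }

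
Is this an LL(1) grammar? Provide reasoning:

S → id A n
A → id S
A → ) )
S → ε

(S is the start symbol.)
Yes, the grammar is LL(1).

Relevant sets:
  FOLLOW(S) = { $, 'n' }

For S:
  PREDICT(S → id A n) = { 'id' }
  PREDICT(S → ε) = { $, 'n' }
For A:
  PREDICT(A → id S) = { 'id' }
  PREDICT(A → ')' ')') = { ')' }

All predict sets are disjoint. The grammar IS LL(1).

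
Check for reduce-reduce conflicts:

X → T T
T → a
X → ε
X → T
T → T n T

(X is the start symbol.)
No reduce-reduce conflicts

Augment with X' → X and build the canonical LR(0) collection (I0 = CLOSURE({[X' → . X]}), then GOTO on every symbol after a dot until no new states appear). It has 7 states:
  I0: { [T → . T n T], [T → . a], [X → . T T], [X → . T], [X → .], [X' → . X] }  — shift, reduce
  I1: { [T → . T n T], [T → . a], [T → T . n T], [X → T . T], [X → T .] }  — shift, reduce
  I2: { [X' → X .] }  — accept
  I3: { [T → a .] }  — reduce
  I4: { [T → T . n T], [X → T T .] }  — shift, reduce
  I5: { [T → . T n T], [T → . a], [T → T n . T] }  — shift
  I6: { [T → T . n T], [T → T n T .] }  — shift, reduce

No state contains more than one complete item.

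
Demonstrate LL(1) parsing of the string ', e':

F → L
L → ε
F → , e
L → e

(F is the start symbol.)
LL(1) parsing maintains a stack (initially the start symbol over $) and the input. At each step: if the stack top is a terminal, match it against the current input token; if it is a non-terminal N, replace it with the RHS of M[N, lookahead] (the unique production whose predict set contains the lookahead).

Stack is shown with the top on the left.

Stack  Input  Action
--------------------
F $    , e $  output F → , e
, e $  , e $  match ','
e $    e $    match 'e'
$      $      accept

The string is accepted.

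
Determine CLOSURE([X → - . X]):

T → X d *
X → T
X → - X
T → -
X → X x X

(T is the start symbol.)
Start with: [X → - . X]
  [X → - . X] has the dot before X: add [X → . T], [X → . - X], [X → . X x X]
  [X → . T] has the dot before T: add [T → . X d *], [T → . -]
No further items can be added.

CLOSURE = { [T → . -], [T → . X d *], [X → - . X], [X → . - X], [X → . T], [X → . X x X] }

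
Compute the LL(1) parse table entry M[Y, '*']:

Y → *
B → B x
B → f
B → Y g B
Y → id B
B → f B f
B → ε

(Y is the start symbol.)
To find M[Y, '*'], we find productions for Y where '*' is in the predict set (PREDICT(N → α) = (FIRST(α) \ {ε}) ∪ (FOLLOW(N) if α ⇒* ε)).

Y → *: PREDICT = { '*' }
  '*' is in predict set, so this production goes in M[Y, '*']
Y → id B: PREDICT = { 'id' }

M[Y, '*'] = Y → *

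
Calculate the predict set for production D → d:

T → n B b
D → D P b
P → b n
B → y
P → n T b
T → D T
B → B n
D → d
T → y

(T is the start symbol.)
PREDICT(D → d) = (FIRST(RHS) \ {ε}) ∪ (FOLLOW(D) if ε ∈ FIRST(RHS), i.e. RHS ⇒* ε)
FIRST(d) = { 'd' }
ε ∉ FIRST(d), so FOLLOW(D) is not added.
PREDICT(D → d) = { 'd' }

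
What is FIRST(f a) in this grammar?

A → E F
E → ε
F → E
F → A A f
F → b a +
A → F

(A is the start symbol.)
To compute FIRST(f a), process the symbols left to right:
Symbol f is a terminal. Add 'f' and stop.
FIRST(f a) = { 'f' }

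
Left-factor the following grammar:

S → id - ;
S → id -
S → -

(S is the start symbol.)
Left-factoring transforms A → αβ₁ | αβ₂ into A → αA' and A' → β₁ | β₂
(α is the longest common prefix among the alternatives). Repeat until
no nonterminal has two alternatives with a common prefix.

Round 1: S has alternatives sharing prefix 'id -'. Introduce S': S → id - S'
  Add: S' → ;
  Add: S' → ε

No remaining common prefixes — done.

Resulting grammar:
S → id - S'
S' → ;
S' → ε
S → -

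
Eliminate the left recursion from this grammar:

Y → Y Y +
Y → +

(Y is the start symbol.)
Y is directly left-recursive. The standard transformation for
  A → A α₁ | ... | A α_m | β₁ | ... | β_n
is
  A  → β₁ A' | ... | β_n A'
  A' → α₁ A' | ... | α_m A' | ε

Y → + becomes Y → + Y'
Y → Y Y + becomes Y' → Y + Y'
Add Y' → ε

Resulting grammar:
Y → + Y'
Y' → Y + Y'
Y' → ε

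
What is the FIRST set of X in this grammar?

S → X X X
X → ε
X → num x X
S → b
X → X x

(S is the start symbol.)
{ 'num', 'x', ε }

To compute FIRST(X), examine every production with X on the left-hand side, reading each right-hand side left to right until a non-nullable symbol is reached.

From X → ε:
  - ε-production, so ε ∈ FIRST(X)
From X → num x X:
  - num is a terminal: add 'num' and stop
From X → X x:
  - X is the symbol being defined: contributes nothing new
    X is nullable, so continue to the next symbol
  - x is a terminal: add 'x' and stop

Collecting: FIRST(X) = { 'num', 'x', ε }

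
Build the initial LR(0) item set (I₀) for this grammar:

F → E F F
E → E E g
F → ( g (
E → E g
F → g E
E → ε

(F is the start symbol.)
{ [E → . E E g], [E → . E g], [E → .], [F → . ( g (], [F → . E F F], [F → . g E], [F' → . F] }

First, augment the grammar with F' → F
I₀ = CLOSURE({ [F' → . F] }):
  [F' → . F] has the dot before F: add [F → . E F F], [F → . ( g (], [F → . g E]
  [F → . E F F] has the dot before E: add [E → . E E g], [E → . E g], [E → .]
No further items can be added.

I₀ = { [E → . E E g], [E → . E g], [E → .], [F → . ( g (], [F → . E F F], [F → . g E], [F' → . F] }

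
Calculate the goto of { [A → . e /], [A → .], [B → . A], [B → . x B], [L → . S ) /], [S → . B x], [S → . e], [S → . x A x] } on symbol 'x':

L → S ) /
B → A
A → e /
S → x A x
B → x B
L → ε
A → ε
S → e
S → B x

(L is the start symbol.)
GOTO(I, 'x') = CLOSURE({ [A → αX.β] : [A → α.Xβ] ∈ I, X = 'x' })

Items with dot before 'x', with the dot advanced:
  [B → . x B] → [B → x . B]
  [S → . x A x] → [S → x . A x]
Closure of the advanced items:
  [B → x . B] has the dot before B: add [B → . A], [B → . x B]
  [S → x . A x] has the dot before A: add [A → . e /], [A → .]

GOTO = { [A → . e /], [A → .], [B → . A], [B → . x B], [B → x . B], [S → x . A x] }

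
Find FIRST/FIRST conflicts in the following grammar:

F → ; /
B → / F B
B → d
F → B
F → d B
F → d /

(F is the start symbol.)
A FIRST/FIRST conflict occurs when two productions N → α and N → β for the same non-terminal have FIRST(α) ∩ FIRST(β) ≠ ∅ (with ε ∈ FIRST of a nullable right-hand side, so two nullable alternatives also conflict).

FIRST sets of the non-terminals at (or reachable through a nullable prefix from) the front of some alternative:
  FIRST(B) = { '/', 'd' }

Productions for F:
  F → ; /: FIRST = { ';' }
  F → B: FIRST = { '/', 'd' }
  F → d B: FIRST = { 'd' }
  F → d /: FIRST = { 'd' }
Productions for B:
  B → / F B: FIRST = { '/' }
  B → d: FIRST = { 'd' }

Conflict for F: F → B and F → d B
  Overlap: { 'd' }
Conflict for F: F → B and F → d /
  Overlap: { 'd' }
Conflict for F: F → d B and F → d /
  Overlap: { 'd' }

Answer: Yes. F → B / F → d B on { 'd' }; F → B / F → d '/' on { 'd' }; F → d B / F → d '/' on { 'd' }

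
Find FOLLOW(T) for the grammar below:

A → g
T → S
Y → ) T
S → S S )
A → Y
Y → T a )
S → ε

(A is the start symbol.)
{ $, 'a' }

In Y → ) T: T is at the end, add FOLLOW(Y)
In Y → T a ): T is followed by a ')', add FIRST(a ')') \ {ε} = { 'a' }

The FOLLOW sets referred to above (computed the same way, to a fixed point):
  FOLLOW(Y) = { $ }

Taking the union: FOLLOW(T) = { $, 'a' }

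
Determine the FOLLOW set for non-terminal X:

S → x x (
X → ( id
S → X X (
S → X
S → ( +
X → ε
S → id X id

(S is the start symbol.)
In S → X X (: X is followed by X '(', add FIRST(X '(') \ {ε} = { '(' }
In S → X X (: X is followed by '(', add FIRST('(') \ {ε} = { '(' }
In S → X: X is at the end, add FOLLOW(S)
In S → id X id: X is followed by id, add FIRST(id) \ {ε} = { 'id' }

The FOLLOW sets referred to above (computed the same way, to a fixed point):
  FOLLOW(S) = { $ }

Taking the union: FOLLOW(X) = { $, '(', 'id' }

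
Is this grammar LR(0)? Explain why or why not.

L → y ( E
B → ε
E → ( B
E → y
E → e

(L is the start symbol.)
Yes, the grammar is LR(0)

A grammar is LR(0) if no state in the canonical LR(0) collection has:
  - both a shift item (dot before a terminal) and a complete item (shift-reduce conflict), or
  - two or more complete items (reduce-reduce conflict; the accept item [L' → L .] counts as a complete item here).

Augment with L' → L and build the canonical LR(0) collection (I0 = CLOSURE({[L' → . L]}), then GOTO on every symbol after a dot until no new states appear). It has 9 states:
  I0: { [L → . y ( E], [L' → . L] }  — shift
  I1: { [L' → L .] }  — accept
  I2: { [L → y . ( E] }  — shift
  I3: { [E → . ( B], [E → . e], [E → . y], [L → y ( . E] }  — shift
  I4: { [B → .], [E → ( . B] }  — reduce
  I5: { [L → y ( E .] }  — reduce
  I6: { [E → e .] }  — reduce
  I7: { [E → y .] }  — reduce
  I8: { [E → ( B .] }  — reduce

Every state is either a pure shift/goto state or contains exactly one complete item and nothing to shift — no conflicts. The grammar is LR(0).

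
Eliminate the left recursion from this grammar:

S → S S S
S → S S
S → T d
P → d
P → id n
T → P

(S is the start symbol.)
S is directly left-recursive. The standard transformation for
  A → A α₁ | ... | A α_m | β₁ | ... | β_n
is
  A  → β₁ A' | ... | β_n A'
  A' → α₁ A' | ... | α_m A' | ε

S → T d becomes S → T d S'
S → S S S becomes S' → S S S'
S → S S becomes S' → S S'
Add S' → ε

Productions for other non-terminals are unchanged:
  P → d
  P → id n
  T → P

Resulting grammar:
S → T d S'
S' → S S S'
S' → S S'
S' → ε
P → d
P → id n
T → P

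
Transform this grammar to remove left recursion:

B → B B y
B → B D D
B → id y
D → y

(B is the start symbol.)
B → id y B'
B' → B y B'
B' → D D B'
B' → ε
D → y

B is directly left-recursive. The standard transformation for
  A → A α₁ | ... | A α_m | β₁ | ... | β_n
is
  A  → β₁ A' | ... | β_n A'
  A' → α₁ A' | ... | α_m A' | ε

B → id y becomes B → id y B'
B → B B y becomes B' → B y B'
B → B D D becomes B' → D D B'
Add B' → ε

Productions for other non-terminals are unchanged:
  D → y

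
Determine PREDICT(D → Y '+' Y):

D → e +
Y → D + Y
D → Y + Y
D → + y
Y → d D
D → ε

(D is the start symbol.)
PREDICT(D → Y '+' Y) = (FIRST(RHS) \ {ε}) ∪ (FOLLOW(D) if ε ∈ FIRST(RHS), i.e. RHS ⇒* ε)
FIRST(Y) = { '+', 'd', 'e' }
FIRST(Y '+' Y) = { '+', 'd', 'e' }
ε ∉ FIRST(Y '+' Y), so FOLLOW(D) is not added.
PREDICT(D → Y '+' Y) = { '+', 'd', 'e' }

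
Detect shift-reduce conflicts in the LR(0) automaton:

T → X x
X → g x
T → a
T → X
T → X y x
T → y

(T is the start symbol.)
Yes — I2: [T → X .] vs [T → X . x]

A shift-reduce conflict occurs when an LR(0) state has both:
  - a complete (reduce) item [A → α .] (dot at the end), and
  - a shift item [B → β . c γ] (dot before a terminal).

Augment with T' → T and build the canonical LR(0) collection (I0 = CLOSURE({[T' → . T]}), then GOTO on every symbol after a dot until no new states appear). It has 10 states:
  I0: { [T → . X x], [T → . X y x], [T → . X], [T → . a], [T → . y], [T' → . T], [X → . g x] }  — shift
  I1: { [T' → T .] }  — accept
  I2: { [T → X . x], [T → X . y x], [T → X .] }  — shift, reduce
  I3: { [T → a .] }  — reduce
  I4: { [X → g . x] }  — shift
  I5: { [T → y .] }  — reduce
  I6: { [X → g x .] }  — reduce
  I7: { [T → X x .] }  — reduce
  I8: { [T → X y . x] }  — shift
  I9: { [T → X y x .] }  — reduce

I2 contains reduce item [T → X .] and shift items [T → X . x], [T → X . y x] — shift-reduce conflict.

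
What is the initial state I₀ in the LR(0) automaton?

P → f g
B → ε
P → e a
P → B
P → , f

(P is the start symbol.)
{ [B → .], [P → . , f], [P → . B], [P → . e a], [P → . f g], [P' → . P] }

First, augment the grammar with P' → P
I₀ = CLOSURE({ [P' → . P] }):
  [P' → . P] has the dot before P: add [P → . f g], [P → . e a], [P → . B], [P → . , f]
  [P → . B] has the dot before B: add [B → .]
No further items can be added.

I₀ = { [B → .], [P → . , f], [P → . B], [P → . e a], [P → . f g], [P' → . P] }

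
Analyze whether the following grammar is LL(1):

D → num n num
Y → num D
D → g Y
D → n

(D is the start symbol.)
Yes, the grammar is LL(1).

A grammar is LL(1) if for each non-terminal N with multiple productions, the predict sets of those productions are pairwise disjoint, where PREDICT(N → α) = (FIRST(α) \ {ε}) ∪ (FOLLOW(N) if α ⇒* ε).

For D:
  PREDICT(D → num n num) = { 'num' }
  PREDICT(D → g Y) = { 'g' }
  PREDICT(D → n) = { 'n' }
Y has a single production, so nothing to check there.

All predict sets are disjoint. The grammar IS LL(1).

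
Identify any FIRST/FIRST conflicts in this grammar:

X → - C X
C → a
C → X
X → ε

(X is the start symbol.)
No FIRST/FIRST conflicts.

A FIRST/FIRST conflict occurs when two productions N → α and N → β for the same non-terminal have FIRST(α) ∩ FIRST(β) ≠ ∅ (with ε ∈ FIRST of a nullable right-hand side, so two nullable alternatives also conflict).

FIRST sets of the non-terminals at (or reachable through a nullable prefix from) the front of some alternative:
  FIRST(X) = { '-', ε }

Productions for X:
  X → - C X: FIRST = { '-' }
  X → ε: FIRST = { ε }
Productions for C:
  C → a: FIRST = { 'a' }
  C → X: FIRST = { '-', ε }

All alternatives of each non-terminal have pairwise disjoint FIRST sets.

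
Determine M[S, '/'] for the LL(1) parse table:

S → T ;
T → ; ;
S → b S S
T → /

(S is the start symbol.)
S → T ;

To find M[S, '/'], we find productions for S where '/' is in the predict set (PREDICT(N → α) = (FIRST(α) \ {ε}) ∪ (FOLLOW(N) if α ⇒* ε)).

Relevant sets:
  FIRST(T) = { '/', ';' }

S → T ;: PREDICT = { '/', ';' }
  '/' is in predict set, so this production goes in M[S, '/']
S → b S S: PREDICT = { 'b' }

M[S, '/'] = S → T ;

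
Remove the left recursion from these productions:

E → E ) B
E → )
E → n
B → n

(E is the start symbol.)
E → ) E'
E → n E'
E' → ) B E'
E' → ε
B → n

E is directly left-recursive. The standard transformation for
  A → A α₁ | ... | A α_m | β₁ | ... | β_n
is
  A  → β₁ A' | ... | β_n A'
  A' → α₁ A' | ... | α_m A' | ε

E → ) becomes E → ) E'
E → n becomes E → n E'
E → E ) B becomes E' → ) B E'
Add E' → ε

Productions for other non-terminals are unchanged:
  B → n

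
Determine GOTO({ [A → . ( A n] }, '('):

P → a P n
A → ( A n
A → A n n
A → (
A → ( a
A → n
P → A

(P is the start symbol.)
GOTO(I, '(') = CLOSURE({ [A → αX.β] : [A → α.Xβ] ∈ I, X = '(' })

Items with dot before '(', with the dot advanced:
  [A → . ( A n] → [A → ( . A n]
Closure of the advanced items:
  [A → ( . A n] has the dot before A: add [A → . ( A n], [A → . A n n], [A → . (], [A → . ( a], [A → . n]

GOTO = { [A → ( . A n], [A → . ( A n], [A → . ( a], [A → . (], [A → . A n n], [A → . n] }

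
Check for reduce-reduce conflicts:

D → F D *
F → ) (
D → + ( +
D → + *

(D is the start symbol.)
A reduce-reduce conflict occurs when an LR(0) state has two complete items [A → α .] and [B → β .] — both call for a reduction, and with no lookahead the parser cannot choose between them.

Augment with D' → D and build the canonical LR(0) collection (I0 = CLOSURE({[D' → . D]}), then GOTO on every symbol after a dot until no new states appear). It has 11 states:
  I0: { [D → . + ( +], [D → . + *], [D → . F D *], [D' → . D], [F → . ) (] }  — shift
  I1: { [F → ) . (] }  — shift
  I2: { [D → + . ( +], [D → + . *] }  — shift
  I3: { [D' → D .] }  — accept
  I4: { [D → . + ( +], [D → . + *], [D → . F D *], [D → F . D *], [F → . ) (] }  — shift
  I5: { [D → F D . *] }  — shift
  I6: { [D → F D * .] }  — reduce
  I7: { [D → + ( . +] }  — shift
  I8: { [D → + * .] }  — reduce
  I9: { [D → + ( + .] }  — reduce
  I10: { [F → ) ( .] }  — reduce

No state contains more than one complete item.

Answer: No reduce-reduce conflicts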